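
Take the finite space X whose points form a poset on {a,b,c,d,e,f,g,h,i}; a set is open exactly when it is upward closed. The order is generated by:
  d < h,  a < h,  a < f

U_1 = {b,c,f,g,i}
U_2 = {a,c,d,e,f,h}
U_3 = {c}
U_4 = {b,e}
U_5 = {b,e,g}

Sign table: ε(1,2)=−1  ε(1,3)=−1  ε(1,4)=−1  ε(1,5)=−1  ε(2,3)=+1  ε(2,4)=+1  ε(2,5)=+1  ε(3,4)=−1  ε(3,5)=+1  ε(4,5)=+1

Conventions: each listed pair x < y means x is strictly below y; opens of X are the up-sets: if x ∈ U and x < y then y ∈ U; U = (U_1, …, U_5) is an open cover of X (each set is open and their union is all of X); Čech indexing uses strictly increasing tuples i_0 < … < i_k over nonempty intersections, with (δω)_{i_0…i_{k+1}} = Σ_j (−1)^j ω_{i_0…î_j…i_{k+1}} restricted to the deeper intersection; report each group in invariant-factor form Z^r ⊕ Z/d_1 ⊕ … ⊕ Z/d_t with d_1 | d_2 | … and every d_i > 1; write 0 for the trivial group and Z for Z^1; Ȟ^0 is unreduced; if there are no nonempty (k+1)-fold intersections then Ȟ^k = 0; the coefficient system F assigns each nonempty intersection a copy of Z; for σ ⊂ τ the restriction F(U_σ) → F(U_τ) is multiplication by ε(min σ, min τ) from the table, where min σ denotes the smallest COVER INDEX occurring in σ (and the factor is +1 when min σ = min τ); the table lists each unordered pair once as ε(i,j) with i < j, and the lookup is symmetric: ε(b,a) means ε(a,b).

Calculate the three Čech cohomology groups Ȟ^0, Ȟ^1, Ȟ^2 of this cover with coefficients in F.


nonempty overlaps:
  U12={c,f} U13={c} U14={b} U15={b,g} U23={c} U24={e} U25={e} U45={b,e}
  U123={c} U145={b} U245={e}
C dims 5,8,3; δ0: rk 4, SNF 1^4; δ1: rk 3, SNF 1^3
degree 0: 5−4−0 = 1 → Ȟ^0 ≅ Z
degree 1: 8−3−4 = 1 → Ȟ^1 ≅ Z
degree 2: 3−0−3 = 0 → Ȟ^2 ≅ 0

Ȟ^0 ≅ Z, Ȟ^1 ≅ Z, Ȟ^2 ≅ 0


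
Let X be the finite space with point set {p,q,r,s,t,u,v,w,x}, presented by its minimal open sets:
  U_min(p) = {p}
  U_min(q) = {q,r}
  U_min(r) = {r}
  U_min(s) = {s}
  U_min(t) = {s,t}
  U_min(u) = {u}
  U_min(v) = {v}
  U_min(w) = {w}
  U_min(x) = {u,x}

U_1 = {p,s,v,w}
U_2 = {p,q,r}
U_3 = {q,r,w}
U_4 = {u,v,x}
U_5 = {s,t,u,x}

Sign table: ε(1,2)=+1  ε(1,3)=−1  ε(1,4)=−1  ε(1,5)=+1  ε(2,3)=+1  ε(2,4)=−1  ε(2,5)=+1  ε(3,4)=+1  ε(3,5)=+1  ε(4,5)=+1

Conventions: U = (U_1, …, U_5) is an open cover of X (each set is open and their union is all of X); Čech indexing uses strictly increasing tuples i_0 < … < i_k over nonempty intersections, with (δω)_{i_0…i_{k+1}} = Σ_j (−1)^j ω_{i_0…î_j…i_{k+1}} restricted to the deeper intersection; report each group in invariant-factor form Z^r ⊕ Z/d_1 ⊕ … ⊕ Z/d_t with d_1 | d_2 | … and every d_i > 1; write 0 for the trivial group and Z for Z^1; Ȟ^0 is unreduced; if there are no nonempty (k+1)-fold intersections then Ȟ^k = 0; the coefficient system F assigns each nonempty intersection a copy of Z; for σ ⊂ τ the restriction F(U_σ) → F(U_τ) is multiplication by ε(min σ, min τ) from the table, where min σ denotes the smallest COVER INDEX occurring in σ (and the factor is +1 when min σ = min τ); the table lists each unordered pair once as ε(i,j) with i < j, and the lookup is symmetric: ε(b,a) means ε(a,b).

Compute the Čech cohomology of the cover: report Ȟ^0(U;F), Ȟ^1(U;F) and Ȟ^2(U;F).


Ȟ^0 ≅ 0, Ȟ^1 ≅ Z ⊕ Z/2 and Ȟ^2 ≅ 0

nonempty overlaps:
  U12={p} U13={w} U14={v} U15={s} U23={q,r} U45={u,x}
C dims 5,6; δ0: rk 5, SNF 1^4·2
degree 0: 5−5−0 = 0 → Ȟ^0 ≅ 0
degree 1: 6−0−5 = 1 plus torsion [2] → Ȟ^1 ≅ Z ⊕ Z/2
degree 2: 0−0−0 = 0 → Ȟ^2 ≅ 0


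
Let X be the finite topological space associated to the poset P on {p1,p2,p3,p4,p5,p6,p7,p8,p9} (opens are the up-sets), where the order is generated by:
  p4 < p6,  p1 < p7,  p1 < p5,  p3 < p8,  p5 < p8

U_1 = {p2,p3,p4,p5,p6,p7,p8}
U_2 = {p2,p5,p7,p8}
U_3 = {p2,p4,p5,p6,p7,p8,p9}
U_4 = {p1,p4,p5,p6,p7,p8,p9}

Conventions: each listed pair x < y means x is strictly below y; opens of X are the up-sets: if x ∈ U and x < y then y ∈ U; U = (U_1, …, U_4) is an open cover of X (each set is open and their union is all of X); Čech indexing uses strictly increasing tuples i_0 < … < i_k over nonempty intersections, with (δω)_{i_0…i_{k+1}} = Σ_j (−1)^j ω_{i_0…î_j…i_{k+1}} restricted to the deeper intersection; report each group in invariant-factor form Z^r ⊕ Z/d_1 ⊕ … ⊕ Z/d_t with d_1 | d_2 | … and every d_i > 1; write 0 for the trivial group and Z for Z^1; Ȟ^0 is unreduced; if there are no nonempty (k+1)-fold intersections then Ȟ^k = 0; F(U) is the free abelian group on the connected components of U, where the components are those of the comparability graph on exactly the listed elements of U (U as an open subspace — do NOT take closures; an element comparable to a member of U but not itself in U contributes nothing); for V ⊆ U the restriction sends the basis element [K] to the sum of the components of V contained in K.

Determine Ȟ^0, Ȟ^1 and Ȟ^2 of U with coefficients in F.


cover nerve:
  U12={p2,p5,p7,p8} U13={p2,p4,p5,p6,p7,p8} U14={p4,p5,p6,p7,p8} U23={p2,p5,p7,p8} U24={p5,p7,p8} U34={p4,p5,p6,p7,p8,p9}
  U123={p2,p5,p7,p8} U124={p5,p7,p8} U134={p4,p5,p6,p7,p8} U234={p5,p7,p8}
  U1234={p5,p7,p8}
components per intersection:
  U1: {p2} {p3,p5,p8} {p4,p6} {p7}
  U2: {p2} {p5,p8} {p7}
  U3: {p2} {p4,p6} {p5,p8} {p7} {p9}
  U4: {p1,p5,p7,p8} {p4,p6} {p9}
  U12: {p2} {p5,p8} {p7}
  U13: {p2} {p4,p6} {p5,p8} {p7}
  U14: {p4,p6} {p5,p8} {p7}
  U23: {p2} {p5,p8} {p7}
  U24: {p5,p8} {p7}
  U34: {p4,p6} {p5,p8} {p7} {p9}
  U123: {p2} {p5,p8} {p7}
  U124: {p5,p8} {p7}
  U134: {p4,p6} {p5,p8} {p7}
  U234: {p5,p8} {p7}
  U1234: {p5,p8} {p7}
C dims 15,19,10,2; δ0: rk 11, SNF 1^11; δ1: rk 8, SNF 1^8; δ2: rk 2, SNF 1^2
Ȟ^0: (15−11)−0=4 ⇒ Z^4
Ȟ^1: (19−8)−11=0 ⇒ 0
Ȟ^2: (10−2)−8=0 ⇒ 0

Ȟ^0 ≅ Z^4; Ȟ^1 ≅ 0; Ȟ^2 ≅ 0


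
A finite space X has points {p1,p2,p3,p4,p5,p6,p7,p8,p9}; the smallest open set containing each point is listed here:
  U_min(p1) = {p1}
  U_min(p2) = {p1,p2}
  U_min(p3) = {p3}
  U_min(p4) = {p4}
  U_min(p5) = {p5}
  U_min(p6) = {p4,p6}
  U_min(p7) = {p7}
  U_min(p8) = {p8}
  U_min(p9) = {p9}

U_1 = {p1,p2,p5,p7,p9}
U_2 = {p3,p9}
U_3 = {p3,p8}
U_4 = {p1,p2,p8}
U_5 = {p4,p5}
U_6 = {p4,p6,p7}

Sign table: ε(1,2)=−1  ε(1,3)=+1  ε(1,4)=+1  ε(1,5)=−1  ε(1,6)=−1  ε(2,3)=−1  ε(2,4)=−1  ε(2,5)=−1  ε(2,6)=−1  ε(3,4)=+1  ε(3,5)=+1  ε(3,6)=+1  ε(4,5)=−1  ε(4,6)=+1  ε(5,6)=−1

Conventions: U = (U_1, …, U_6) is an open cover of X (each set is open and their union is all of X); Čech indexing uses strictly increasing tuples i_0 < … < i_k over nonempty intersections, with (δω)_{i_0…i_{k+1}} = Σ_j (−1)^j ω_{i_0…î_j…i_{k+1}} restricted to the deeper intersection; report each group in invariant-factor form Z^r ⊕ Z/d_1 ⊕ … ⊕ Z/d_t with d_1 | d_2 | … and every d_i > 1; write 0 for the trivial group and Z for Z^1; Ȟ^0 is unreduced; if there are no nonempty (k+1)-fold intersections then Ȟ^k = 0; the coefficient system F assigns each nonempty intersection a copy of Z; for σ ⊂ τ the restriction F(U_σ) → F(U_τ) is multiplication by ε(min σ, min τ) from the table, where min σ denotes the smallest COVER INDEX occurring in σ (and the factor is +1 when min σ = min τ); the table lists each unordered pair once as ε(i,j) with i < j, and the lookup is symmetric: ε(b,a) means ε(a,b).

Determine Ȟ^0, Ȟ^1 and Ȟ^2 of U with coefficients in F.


Ȟ^0(U;F) ≅ 0, Ȟ^1(U;F) ≅ Z ⊕ Z/2 and Ȟ^2(U;F) ≅ 0

nerve simplices:
  U12={p9} U14={p1,p2} U15={p5} U16={p7} U23={p3} U34={p8} U56={p4}
C dims 6,7; δ0: rk 6, SNF 1^5·2
degree 0: 6−6−0 = 0 → Ȟ^0 ≅ 0
degree 1: 7−0−6 = 1 plus torsion [2] → Ȟ^1 ≅ Z ⊕ Z/2
degree 2: 0−0−0 = 0 → Ȟ^2 ≅ 0


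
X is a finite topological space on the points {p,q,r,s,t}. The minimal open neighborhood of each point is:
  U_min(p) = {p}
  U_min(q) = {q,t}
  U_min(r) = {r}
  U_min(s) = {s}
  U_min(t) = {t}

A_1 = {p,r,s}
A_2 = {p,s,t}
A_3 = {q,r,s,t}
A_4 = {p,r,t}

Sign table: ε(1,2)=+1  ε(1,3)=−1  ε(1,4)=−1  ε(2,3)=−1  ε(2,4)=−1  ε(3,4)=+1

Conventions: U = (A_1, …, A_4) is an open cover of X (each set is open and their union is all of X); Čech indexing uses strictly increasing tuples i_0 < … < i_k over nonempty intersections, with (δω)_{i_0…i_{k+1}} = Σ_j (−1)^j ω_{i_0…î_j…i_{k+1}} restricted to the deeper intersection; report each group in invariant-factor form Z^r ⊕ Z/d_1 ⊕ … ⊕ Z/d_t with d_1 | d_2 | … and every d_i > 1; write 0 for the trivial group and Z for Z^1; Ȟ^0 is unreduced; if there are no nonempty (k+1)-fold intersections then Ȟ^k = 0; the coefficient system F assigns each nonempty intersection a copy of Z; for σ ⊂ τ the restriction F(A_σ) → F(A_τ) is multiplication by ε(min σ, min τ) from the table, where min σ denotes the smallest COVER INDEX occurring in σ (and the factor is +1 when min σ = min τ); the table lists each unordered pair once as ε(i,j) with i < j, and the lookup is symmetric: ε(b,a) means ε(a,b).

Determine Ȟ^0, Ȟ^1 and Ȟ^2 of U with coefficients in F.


Ȟ^0(U;F) ≅ Z, Ȟ^1(U;F) ≅ 0, Ȟ^2(U;F) ≅ Z

nonempty overlaps:
  A12={p,s} A13={r,s} A14={p,r} A23={s,t} A24={p,t} A34={r,t}
  A123={s} A124={p} A134={r} A234={t}
C dims 4,6,4; δ0: rk 3, SNF 1^3; δ1: rk 3, SNF 1^3
degree 0: 4−3−0 = 1 → Ȟ^0 ≅ Z
degree 1: 6−3−3 = 0 → Ȟ^1 ≅ 0
degree 2: 4−0−3 = 1 → Ȟ^2 ≅ Z


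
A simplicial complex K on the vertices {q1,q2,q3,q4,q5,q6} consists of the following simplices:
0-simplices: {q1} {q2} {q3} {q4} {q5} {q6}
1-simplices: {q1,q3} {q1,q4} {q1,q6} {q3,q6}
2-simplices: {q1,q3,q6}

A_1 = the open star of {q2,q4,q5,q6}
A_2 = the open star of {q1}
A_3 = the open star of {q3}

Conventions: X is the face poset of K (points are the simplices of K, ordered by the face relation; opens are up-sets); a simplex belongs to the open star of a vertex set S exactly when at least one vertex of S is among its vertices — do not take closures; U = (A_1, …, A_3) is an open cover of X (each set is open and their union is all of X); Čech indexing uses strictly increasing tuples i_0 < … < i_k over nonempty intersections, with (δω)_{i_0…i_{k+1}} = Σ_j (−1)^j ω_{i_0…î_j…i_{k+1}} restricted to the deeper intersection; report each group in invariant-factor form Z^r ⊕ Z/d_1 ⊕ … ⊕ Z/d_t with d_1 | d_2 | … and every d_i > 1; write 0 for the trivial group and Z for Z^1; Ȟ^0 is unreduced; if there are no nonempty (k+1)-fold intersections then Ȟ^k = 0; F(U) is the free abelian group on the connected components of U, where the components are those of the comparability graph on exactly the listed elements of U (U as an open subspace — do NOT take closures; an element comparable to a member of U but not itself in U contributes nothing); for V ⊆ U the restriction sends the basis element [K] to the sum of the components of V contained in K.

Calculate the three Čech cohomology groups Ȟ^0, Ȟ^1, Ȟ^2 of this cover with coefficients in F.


nerve of the cover:
  A1={{q2},{q4},{q5},{q6},{q1,q4},{q1,q6},{q3,q6},{q1,q3,q6}} A2={{q1},{q1,q3},{q1,q4},{q1,q6},{q1,q3,q6}} A3={{q3},{q1,q3},{q3,q6},{q1,q3,q6}}
  A12={{q1,q4},{q1,q6},{q1,q3,q6}} A13={{q3,q6},{q1,q3,q6}} A23={{q1,q3},{q1,q3,q6}}
  A123={{q1,q3,q6}}
components per intersection:
  A1: {{q2}} {{q4},{q1,q4}} {{q5}} {{q6},{q1,q6},{q3,q6},{q1,q3,q6}}
  A2: {{q1},{q1,q3},{q1,q4},{q1,q6},{q1,q3,q6}}
  A3: {{q3},{q1,q3},{q3,q6},{q1,q3,q6}}
  A12: {{q1,q4}} {{q1,q6},{q1,q3,q6}}
  A13: {{q3,q6},{q1,q3,q6}}
  A23: {{q1,q3},{q1,q3,q6}}
  A123: {{q1,q3,q6}}
C dims 6,4,1; δ0: rk 3, SNF 1^3; δ1: rk 1, SNF 1^1
Ȟ^0 = (6 − 3) − 0 = 3, so Ȟ^0 ≅ Z^3
Ȟ^1 = (4 − 1) − 3 = 0, so Ȟ^1 ≅ 0
Ȟ^2 = (1 − 0) − 1 = 0, so Ȟ^2 ≅ 0

Ȟ^0 ≅ Z^3, Ȟ^1 ≅ 0, Ȟ^2 ≅ 0


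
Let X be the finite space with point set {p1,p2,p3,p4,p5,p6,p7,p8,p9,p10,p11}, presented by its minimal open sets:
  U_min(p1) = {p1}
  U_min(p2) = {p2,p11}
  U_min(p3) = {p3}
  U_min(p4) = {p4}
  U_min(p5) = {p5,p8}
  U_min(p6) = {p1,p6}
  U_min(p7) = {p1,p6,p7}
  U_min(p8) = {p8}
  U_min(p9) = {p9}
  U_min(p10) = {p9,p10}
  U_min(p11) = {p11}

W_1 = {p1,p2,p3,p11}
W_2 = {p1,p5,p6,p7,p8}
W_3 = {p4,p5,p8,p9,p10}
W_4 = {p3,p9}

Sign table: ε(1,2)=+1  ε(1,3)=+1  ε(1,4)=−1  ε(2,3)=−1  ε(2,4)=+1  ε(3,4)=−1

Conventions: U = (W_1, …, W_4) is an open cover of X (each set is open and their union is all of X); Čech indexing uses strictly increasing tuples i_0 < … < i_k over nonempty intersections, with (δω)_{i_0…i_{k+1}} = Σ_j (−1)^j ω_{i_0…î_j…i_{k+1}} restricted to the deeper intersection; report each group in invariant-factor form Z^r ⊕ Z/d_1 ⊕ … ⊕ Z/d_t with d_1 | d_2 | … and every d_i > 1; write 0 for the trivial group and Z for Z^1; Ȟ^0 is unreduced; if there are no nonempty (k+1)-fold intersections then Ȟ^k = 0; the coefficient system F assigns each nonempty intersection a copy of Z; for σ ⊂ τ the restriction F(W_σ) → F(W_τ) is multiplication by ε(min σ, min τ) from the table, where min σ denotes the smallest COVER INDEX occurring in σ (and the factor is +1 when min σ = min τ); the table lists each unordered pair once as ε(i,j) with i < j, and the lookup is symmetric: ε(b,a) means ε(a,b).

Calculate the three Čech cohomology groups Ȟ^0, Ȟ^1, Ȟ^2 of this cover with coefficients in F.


nonempty intersections:
  W12={p1} W14={p3} W23={p5,p8} W34={p9}
C dims 4,4; δ0: rk 4, SNF 1^3·2
Ȟ^0: (4−4)−0=0 ⇒ 0
Ȟ^1: (4−0)−4=0 plus torsion [2] ⇒ Z/2
Ȟ^2: (0−0)−0=0 ⇒ 0

Ȟ^0(U;F) ≅ 0, Ȟ^1(U;F) ≅ Z/2 and Ȟ^2(U;F) ≅ 0


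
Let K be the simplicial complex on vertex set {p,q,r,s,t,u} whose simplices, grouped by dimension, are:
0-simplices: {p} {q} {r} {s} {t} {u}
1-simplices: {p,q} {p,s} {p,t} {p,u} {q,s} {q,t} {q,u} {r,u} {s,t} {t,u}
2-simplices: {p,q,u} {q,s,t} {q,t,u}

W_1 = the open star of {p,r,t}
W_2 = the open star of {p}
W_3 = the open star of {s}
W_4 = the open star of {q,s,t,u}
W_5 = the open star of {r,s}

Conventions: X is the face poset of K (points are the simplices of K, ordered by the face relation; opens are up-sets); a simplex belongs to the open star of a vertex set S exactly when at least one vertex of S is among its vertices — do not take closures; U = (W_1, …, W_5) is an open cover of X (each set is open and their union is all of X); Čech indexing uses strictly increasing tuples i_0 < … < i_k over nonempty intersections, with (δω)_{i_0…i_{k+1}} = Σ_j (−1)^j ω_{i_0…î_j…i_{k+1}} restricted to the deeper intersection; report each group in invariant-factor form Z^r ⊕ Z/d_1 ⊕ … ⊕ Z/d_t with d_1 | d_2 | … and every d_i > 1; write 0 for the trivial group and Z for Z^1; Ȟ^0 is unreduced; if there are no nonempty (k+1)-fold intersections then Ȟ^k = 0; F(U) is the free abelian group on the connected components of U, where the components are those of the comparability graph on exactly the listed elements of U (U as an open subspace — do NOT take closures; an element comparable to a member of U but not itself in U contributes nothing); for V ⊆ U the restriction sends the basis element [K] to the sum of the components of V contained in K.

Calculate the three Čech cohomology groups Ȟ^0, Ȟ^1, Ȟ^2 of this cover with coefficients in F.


intersection data:
  W1={{p},{r},{t},{p,q},{p,s},{p,t},{p,u},{q,t},{r,u},{s,t},{t,u},{p,q,u},{q,s,t},{q,t,u}} W2={{p},{p,q},{p,s},{p,t},{p,u},{p,q,u}} W3={{s},{p,s},{q,s},{s,t},{q,s,t}} W4={{q},{s},{t},{u},{p,q},{p,s},{p,t},{p,u},{q,s},{q,t},{q,u},{r,u},{s,t},{t,u},{p,q,u},{q,s,t},{q,t,u}} W5={{r},{s},{p,s},{q,s},{r,u},{s,t},{q,s,t}}
  W12={{p},{p,q},{p,s},{p,t},{p,u},{p,q,u}} W13={{p,s},{s,t},{q,s,t}} W14={{t},{p,q},{p,s},{p,t},{p,u},{q,t},{r,u},{s,t},{t,u},{p,q,u},{q,s,t},{q,t,u}} W15={{r},{p,s},{r,u},{s,t},{q,s,t}} W23={{p,s}} W24={{p,q},{p,s},{p,t},{p,u},{p,q,u}} W25={{p,s}} W34={{s},{p,s},{q,s},{s,t},{q,s,t}} W35={{s},{p,s},{q,s},{s,t},{q,s,t}} W45={{s},{p,s},{q,s},{r,u},{s,t},{q,s,t}}
  W123={{p,s}} W124={{p,q},{p,s},{p,t},{p,u},{p,q,u}} W125={{p,s}} W134={{p,s},{s,t},{q,s,t}} W135={{p,s},{s,t},{q,s,t}} W145={{p,s},{r,u},{s,t},{q,s,t}} W234={{p,s}} W235={{p,s}} W245={{p,s}} W345={{s},{p,s},{q,s},{s,t},{q,s,t}}
  W1234={{p,s}} W1235={{p,s}} W1245={{p,s}} W1345={{p,s},{s,t},{q,s,t}} W2345={{p,s}}
  W12345={{p,s}}
components per intersection:
  W1: {{p},{t},{p,q},{p,s},{p,t},{p,u},{q,t},{s,t},{t,u},{p,q,u},{q,s,t},{q,t,u}} {{r},{r,u}}
  W2: {{p},{p,q},{p,s},{p,t},{p,u},{p,q,u}}
  W3: {{s},{p,s},{q,s},{s,t},{q,s,t}}
  W4: {{q},{s},{t},{u},{p,q},{p,s},{p,t},{p,u},{q,s},{q,t},{q,u},{r,u},{s,t},{t,u},{p,q,u},{q,s,t},{q,t,u}}
  W5: {{r},{r,u}} {{s},{p,s},{q,s},{s,t},{q,s,t}}
  W12: {{p},{p,q},{p,s},{p,t},{p,u},{p,q,u}}
  W13: {{p,s}} {{s,t},{q,s,t}}
  W14: {{t},{p,t},{q,t},{s,t},{t,u},{q,s,t},{q,t,u}} {{p,q},{p,u},{p,q,u}} {{p,s}} {{r,u}}
  W15: {{r},{r,u}} {{p,s}} {{s,t},{q,s,t}}
  W23: {{p,s}}
  W24: {{p,q},{p,u},{p,q,u}} {{p,s}} {{p,t}}
  W25: {{p,s}}
  W34: {{s},{p,s},{q,s},{s,t},{q,s,t}}
  W35: {{s},{p,s},{q,s},{s,t},{q,s,t}}
  W45: {{s},{p,s},{q,s},{s,t},{q,s,t}} {{r,u}}
  W123: {{p,s}}
  W124: {{p,q},{p,u},{p,q,u}} {{p,s}} {{p,t}}
  W125: {{p,s}}
  W134: {{p,s}} {{s,t},{q,s,t}}
  W135: {{p,s}} {{s,t},{q,s,t}}
  W145: {{p,s}} {{r,u}} {{s,t},{q,s,t}}
  W234: {{p,s}}
  W235: {{p,s}}
  W245: {{p,s}}
  W345: {{s},{p,s},{q,s},{s,t},{q,s,t}}
  W1234: {{p,s}}
  W1235: {{p,s}}
  W1245: {{p,s}}
  W1345: {{p,s}} {{s,t},{q,s,t}}
  W2345: {{p,s}}
  W12345: {{p,s}}
C dims 7,19,16,6; δ0: rk 6, SNF 1^6; δ1: rk 11, SNF 1^11; δ2: rk 5, SNF 1^5
Ȟ^0 = (7 − 6) − 0 = 1, so Ȟ^0 ≅ Z
Ȟ^1 = (19 − 11) − 6 = 2, so Ȟ^1 ≅ Z^2
Ȟ^2 = (16 − 5) − 11 = 0, so Ȟ^2 ≅ 0

Ȟ^0(U;F) ≅ Z,  Ȟ^1(U;F) ≅ Z^2,  Ȟ^2(U;F) ≅ 0


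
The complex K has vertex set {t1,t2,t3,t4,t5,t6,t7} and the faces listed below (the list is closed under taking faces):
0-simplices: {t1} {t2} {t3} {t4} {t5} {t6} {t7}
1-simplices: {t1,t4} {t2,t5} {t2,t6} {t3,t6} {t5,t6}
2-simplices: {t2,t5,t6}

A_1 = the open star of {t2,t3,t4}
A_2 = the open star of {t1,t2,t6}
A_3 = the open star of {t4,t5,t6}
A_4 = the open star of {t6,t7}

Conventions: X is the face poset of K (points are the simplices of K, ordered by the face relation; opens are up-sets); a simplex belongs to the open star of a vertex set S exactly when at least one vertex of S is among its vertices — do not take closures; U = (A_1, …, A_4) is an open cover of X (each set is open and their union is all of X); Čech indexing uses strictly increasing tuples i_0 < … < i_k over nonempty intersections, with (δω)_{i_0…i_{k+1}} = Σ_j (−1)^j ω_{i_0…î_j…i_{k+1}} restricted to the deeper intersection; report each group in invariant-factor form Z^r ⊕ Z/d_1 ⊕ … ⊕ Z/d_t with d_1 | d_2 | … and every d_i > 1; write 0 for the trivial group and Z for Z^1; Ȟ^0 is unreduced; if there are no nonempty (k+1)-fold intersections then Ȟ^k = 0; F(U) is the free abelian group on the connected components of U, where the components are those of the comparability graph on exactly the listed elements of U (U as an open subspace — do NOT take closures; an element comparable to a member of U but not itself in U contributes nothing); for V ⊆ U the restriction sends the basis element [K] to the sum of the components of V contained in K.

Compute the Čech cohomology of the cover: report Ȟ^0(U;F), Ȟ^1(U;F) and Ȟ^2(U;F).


Ȟ^0 = Z^3, Ȟ^1 = 0, Ȟ^2 = 0

nerve simplices:
  A1={{t2},{t3},{t4},{t1,t4},{t2,t5},{t2,t6},{t3,t6},{t2,t5,t6}} A2={{t1},{t2},{t6},{t1,t4},{t2,t5},{t2,t6},{t3,t6},{t5,t6},{t2,t5,t6}} A3={{t4},{t5},{t6},{t1,t4},{t2,t5},{t2,t6},{t3,t6},{t5,t6},{t2,t5,t6}} A4={{t6},{t7},{t2,t6},{t3,t6},{t5,t6},{t2,t5,t6}}
  A12={{t2},{t1,t4},{t2,t5},{t2,t6},{t3,t6},{t2,t5,t6}} A13={{t4},{t1,t4},{t2,t5},{t2,t6},{t3,t6},{t2,t5,t6}} A14={{t2,t6},{t3,t6},{t2,t5,t6}} A23={{t6},{t1,t4},{t2,t5},{t2,t6},{t3,t6},{t5,t6},{t2,t5,t6}} A24={{t6},{t2,t6},{t3,t6},{t5,t6},{t2,t5,t6}} A34={{t6},{t2,t6},{t3,t6},{t5,t6},{t2,t5,t6}}
  A123={{t1,t4},{t2,t5},{t2,t6},{t3,t6},{t2,t5,t6}} A124={{t2,t6},{t3,t6},{t2,t5,t6}} A134={{t2,t6},{t3,t6},{t2,t5,t6}} A234={{t6},{t2,t6},{t3,t6},{t5,t6},{t2,t5,t6}}
  A1234={{t2,t6},{t3,t6},{t2,t5,t6}}
components per intersection:
  A1: {{t2},{t2,t5},{t2,t6},{t2,t5,t6}} {{t3},{t3,t6}} {{t4},{t1,t4}}
  A2: {{t1},{t1,t4}} {{t2},{t6},{t2,t5},{t2,t6},{t3,t6},{t5,t6},{t2,t5,t6}}
  A3: {{t4},{t1,t4}} {{t5},{t6},{t2,t5},{t2,t6},{t3,t6},{t5,t6},{t2,t5,t6}}
  A4: {{t6},{t2,t6},{t3,t6},{t5,t6},{t2,t5,t6}} {{t7}}
  A12: {{t2},{t2,t5},{t2,t6},{t2,t5,t6}} {{t1,t4}} {{t3,t6}}
  A13: {{t4},{t1,t4}} {{t2,t5},{t2,t6},{t2,t5,t6}} {{t3,t6}}
  A14: {{t2,t6},{t2,t5,t6}} {{t3,t6}}
  A23: {{t6},{t2,t5},{t2,t6},{t3,t6},{t5,t6},{t2,t5,t6}} {{t1,t4}}
  A24: {{t6},{t2,t6},{t3,t6},{t5,t6},{t2,t5,t6}}
  A34: {{t6},{t2,t6},{t3,t6},{t5,t6},{t2,t5,t6}}
  A123: {{t1,t4}} {{t2,t5},{t2,t6},{t2,t5,t6}} {{t3,t6}}
  A124: {{t2,t6},{t2,t5,t6}} {{t3,t6}}
  A134: {{t2,t6},{t2,t5,t6}} {{t3,t6}}
  A234: {{t6},{t2,t6},{t3,t6},{t5,t6},{t2,t5,t6}}
  A1234: {{t2,t6},{t2,t5,t6}} {{t3,t6}}
C dims 9,12,8,2; δ0: rk 6, SNF 1^6; δ1: rk 6, SNF 1^6; δ2: rk 2, SNF 1^2
degree 0: 9−6−0 = 3 → Ȟ^0 ≅ Z^3
degree 1: 12−6−6 = 0 → Ȟ^1 ≅ 0
degree 2: 8−2−6 = 0 → Ȟ^2 ≅ 0


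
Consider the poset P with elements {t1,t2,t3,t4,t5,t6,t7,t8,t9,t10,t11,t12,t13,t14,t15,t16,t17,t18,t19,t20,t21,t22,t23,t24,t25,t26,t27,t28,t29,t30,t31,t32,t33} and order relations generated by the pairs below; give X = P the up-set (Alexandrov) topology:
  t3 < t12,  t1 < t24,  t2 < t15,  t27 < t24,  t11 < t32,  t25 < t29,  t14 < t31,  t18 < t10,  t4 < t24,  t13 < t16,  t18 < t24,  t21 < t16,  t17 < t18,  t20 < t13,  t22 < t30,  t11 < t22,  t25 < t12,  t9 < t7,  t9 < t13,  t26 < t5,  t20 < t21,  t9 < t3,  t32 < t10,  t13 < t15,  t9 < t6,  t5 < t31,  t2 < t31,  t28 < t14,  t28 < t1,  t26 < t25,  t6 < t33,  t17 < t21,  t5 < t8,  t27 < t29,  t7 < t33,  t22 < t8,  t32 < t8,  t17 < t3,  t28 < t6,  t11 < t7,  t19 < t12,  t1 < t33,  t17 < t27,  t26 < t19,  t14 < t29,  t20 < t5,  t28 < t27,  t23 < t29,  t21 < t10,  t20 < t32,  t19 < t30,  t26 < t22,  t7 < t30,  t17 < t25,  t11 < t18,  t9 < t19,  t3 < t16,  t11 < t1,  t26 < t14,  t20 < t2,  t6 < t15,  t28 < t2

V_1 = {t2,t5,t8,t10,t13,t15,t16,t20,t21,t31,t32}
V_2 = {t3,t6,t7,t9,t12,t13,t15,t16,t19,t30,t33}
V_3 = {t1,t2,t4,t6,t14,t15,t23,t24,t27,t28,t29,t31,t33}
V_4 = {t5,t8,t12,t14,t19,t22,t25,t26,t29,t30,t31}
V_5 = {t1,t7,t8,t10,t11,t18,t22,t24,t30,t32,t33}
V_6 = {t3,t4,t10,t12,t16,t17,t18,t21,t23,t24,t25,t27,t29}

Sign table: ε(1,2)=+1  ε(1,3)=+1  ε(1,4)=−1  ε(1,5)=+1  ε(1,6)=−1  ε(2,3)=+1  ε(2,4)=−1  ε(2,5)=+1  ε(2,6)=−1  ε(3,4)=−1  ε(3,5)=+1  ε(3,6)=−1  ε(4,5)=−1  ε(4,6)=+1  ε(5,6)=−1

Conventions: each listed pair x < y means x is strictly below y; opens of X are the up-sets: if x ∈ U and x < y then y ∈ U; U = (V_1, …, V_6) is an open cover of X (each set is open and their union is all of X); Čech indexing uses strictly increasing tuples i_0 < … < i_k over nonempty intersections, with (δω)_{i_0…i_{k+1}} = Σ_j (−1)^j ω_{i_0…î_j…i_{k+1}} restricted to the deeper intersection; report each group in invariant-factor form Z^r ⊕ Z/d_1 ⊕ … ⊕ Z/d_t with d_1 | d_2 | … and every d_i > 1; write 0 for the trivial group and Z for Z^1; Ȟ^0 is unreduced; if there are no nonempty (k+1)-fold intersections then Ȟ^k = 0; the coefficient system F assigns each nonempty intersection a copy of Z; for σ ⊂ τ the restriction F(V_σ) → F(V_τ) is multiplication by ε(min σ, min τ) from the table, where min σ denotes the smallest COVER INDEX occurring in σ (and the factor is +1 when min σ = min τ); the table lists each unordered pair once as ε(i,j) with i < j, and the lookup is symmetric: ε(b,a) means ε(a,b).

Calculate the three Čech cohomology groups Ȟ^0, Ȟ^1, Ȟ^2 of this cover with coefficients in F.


Ȟ^0 = Z, Ȟ^1 = 0, Ȟ^2 = Z/2

nonempty overlaps:
  V12={t13,t15,t16} V13={t2,t15,t31} V14={t5,t8,t31} V15={t8,t10,t32} V16={t10,t16,t21} V23={t6,t15,t33} V24={t12,t19,t30} V25={t7,t30,t33} V26={t3,t12,t16} V34={t14,t29,t31} V35={t1,t24,t33} V36={t4,t23,t24,t27,t29} V45={t8,t22,t30} V46={t12,t25,t29} V56={t10,t18,t24}
  V123={t15} V126={t16} V134={t31} V145={t8} V156={t10} V235={t33} V245={t30} V246={t12} V346={t29} V356={t24}
C dims 6,15,10; δ0: rk 5, SNF 1^5; δ1: rk 10, SNF 1^9·2
degree 0: 6−5−0 = 1 → Ȟ^0 ≅ Z
degree 1: 15−10−5 = 0 → Ȟ^1 ≅ 0
degree 2: 10−0−10 = 0 plus torsion [2] → Ȟ^2 ≅ Z/2


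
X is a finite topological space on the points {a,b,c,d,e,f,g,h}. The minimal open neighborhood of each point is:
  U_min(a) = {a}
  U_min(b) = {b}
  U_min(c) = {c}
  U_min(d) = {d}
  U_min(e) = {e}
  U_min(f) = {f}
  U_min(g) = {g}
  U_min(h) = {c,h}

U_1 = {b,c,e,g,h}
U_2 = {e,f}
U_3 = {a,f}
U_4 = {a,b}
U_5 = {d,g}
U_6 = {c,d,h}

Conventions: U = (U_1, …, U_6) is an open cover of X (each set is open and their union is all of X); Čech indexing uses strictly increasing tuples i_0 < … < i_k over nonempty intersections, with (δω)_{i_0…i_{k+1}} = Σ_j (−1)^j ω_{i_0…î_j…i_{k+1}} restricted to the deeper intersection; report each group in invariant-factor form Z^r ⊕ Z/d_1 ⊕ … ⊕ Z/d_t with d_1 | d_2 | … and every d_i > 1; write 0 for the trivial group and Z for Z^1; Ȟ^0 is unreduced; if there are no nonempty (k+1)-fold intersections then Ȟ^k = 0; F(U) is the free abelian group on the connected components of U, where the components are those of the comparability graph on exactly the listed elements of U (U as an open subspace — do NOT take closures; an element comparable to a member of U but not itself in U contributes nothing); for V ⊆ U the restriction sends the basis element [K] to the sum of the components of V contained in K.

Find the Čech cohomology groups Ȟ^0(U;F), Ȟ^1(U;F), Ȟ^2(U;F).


Ȟ^0 ≅ Z^7,  Ȟ^1 ≅ 0,  Ȟ^2 ≅ 0

nonempty intersections:
  U12={e} U14={b} U15={g} U16={c,h} U23={f} U34={a} U56={d}
components per intersection:
  U1: {b} {c,h} {e} {g}
  U2: {e} {f}
  U3: {a} {f}
  U4: {a} {b}
  U5: {d} {g}
  U6: {c,h} {d}
  U12: {e}
  U14: {b}
  U15: {g}
  U16: {c,h}
  U23: {f}
  U34: {a}
  U56: {d}
C dims 14,7; δ0: rk 7, SNF 1^7
Ȟ^0: (14−7)−0=7 ⇒ Z^7
Ȟ^1: (7−0)−7=0 ⇒ 0
Ȟ^2: (0−0)−0=0 ⇒ 0


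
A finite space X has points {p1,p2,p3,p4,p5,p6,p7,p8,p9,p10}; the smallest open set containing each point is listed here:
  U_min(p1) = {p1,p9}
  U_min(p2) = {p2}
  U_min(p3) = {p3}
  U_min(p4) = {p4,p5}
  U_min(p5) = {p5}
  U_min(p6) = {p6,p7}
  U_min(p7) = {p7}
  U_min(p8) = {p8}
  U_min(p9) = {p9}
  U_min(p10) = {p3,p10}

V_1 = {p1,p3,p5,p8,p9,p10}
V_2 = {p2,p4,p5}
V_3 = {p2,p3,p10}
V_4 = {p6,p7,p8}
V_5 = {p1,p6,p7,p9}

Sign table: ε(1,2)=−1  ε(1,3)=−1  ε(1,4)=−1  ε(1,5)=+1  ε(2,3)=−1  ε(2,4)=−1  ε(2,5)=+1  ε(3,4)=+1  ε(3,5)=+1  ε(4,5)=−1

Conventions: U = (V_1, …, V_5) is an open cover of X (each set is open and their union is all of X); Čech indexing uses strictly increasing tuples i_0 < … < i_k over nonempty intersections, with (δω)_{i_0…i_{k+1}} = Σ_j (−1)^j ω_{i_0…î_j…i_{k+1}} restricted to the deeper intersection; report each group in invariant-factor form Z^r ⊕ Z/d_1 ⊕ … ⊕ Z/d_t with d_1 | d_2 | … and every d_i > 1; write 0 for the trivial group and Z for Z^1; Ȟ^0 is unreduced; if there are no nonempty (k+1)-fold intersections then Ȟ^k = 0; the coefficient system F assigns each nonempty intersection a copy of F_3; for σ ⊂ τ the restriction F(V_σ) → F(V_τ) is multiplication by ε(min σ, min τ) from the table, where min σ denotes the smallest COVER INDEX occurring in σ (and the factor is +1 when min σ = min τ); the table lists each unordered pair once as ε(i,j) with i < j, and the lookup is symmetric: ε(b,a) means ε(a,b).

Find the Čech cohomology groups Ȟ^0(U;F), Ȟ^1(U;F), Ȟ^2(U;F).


Ȟ^0 = 0, Ȟ^1 = Z/3 and Ȟ^2 = 0

nerve simplices:
  V12={p5} V13={p3,p10} V14={p8} V15={p1,p9} V23={p2} V45={p6,p7}
C dims 5,6; δ0: rk_F3 5
degree 0: 5−5−0 = 0 → Ȟ^0 ≅ 0
degree 1: 6−0−5 = 1 → Ȟ^1 ≅ Z/3
degree 2: 0−0−0 = 0 → Ȟ^2 ≅ 0


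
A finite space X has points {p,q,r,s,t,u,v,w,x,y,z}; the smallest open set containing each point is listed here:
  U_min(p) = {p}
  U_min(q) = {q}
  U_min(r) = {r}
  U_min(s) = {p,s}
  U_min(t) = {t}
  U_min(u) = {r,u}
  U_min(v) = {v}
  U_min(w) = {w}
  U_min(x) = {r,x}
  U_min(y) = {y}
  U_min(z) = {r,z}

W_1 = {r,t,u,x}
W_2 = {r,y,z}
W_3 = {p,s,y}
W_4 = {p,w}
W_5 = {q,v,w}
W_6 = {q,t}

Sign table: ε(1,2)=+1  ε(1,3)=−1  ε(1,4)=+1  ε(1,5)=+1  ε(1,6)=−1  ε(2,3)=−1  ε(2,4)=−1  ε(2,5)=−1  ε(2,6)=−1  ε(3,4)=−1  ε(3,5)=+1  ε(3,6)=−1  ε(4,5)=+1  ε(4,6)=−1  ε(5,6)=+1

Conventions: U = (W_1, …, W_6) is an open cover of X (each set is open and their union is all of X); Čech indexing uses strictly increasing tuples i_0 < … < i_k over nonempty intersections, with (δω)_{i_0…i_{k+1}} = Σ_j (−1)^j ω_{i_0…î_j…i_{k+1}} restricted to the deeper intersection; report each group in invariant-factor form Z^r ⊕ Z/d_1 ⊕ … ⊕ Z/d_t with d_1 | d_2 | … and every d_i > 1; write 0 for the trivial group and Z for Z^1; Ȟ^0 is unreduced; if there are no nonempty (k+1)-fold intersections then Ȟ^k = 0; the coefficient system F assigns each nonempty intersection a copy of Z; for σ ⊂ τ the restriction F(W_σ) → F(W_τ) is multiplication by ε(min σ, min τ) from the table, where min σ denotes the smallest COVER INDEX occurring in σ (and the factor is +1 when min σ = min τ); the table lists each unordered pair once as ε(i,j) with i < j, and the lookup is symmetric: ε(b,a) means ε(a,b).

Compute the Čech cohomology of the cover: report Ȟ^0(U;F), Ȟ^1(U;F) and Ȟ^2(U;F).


Ȟ^0 = 0,  Ȟ^1 = Z/2,  Ȟ^2 = 0

cover nerve:
  W12={r} W16={t} W23={y} W34={p} W45={w} W56={q}
C dims 6,6; δ0: rk 6, SNF 1^5·2
Ȟ^0: (6−6)−0=0 ⇒ 0
Ȟ^1: (6−0)−6=0 plus torsion [2] ⇒ Z/2
Ȟ^2: (0−0)−0=0 ⇒ 0


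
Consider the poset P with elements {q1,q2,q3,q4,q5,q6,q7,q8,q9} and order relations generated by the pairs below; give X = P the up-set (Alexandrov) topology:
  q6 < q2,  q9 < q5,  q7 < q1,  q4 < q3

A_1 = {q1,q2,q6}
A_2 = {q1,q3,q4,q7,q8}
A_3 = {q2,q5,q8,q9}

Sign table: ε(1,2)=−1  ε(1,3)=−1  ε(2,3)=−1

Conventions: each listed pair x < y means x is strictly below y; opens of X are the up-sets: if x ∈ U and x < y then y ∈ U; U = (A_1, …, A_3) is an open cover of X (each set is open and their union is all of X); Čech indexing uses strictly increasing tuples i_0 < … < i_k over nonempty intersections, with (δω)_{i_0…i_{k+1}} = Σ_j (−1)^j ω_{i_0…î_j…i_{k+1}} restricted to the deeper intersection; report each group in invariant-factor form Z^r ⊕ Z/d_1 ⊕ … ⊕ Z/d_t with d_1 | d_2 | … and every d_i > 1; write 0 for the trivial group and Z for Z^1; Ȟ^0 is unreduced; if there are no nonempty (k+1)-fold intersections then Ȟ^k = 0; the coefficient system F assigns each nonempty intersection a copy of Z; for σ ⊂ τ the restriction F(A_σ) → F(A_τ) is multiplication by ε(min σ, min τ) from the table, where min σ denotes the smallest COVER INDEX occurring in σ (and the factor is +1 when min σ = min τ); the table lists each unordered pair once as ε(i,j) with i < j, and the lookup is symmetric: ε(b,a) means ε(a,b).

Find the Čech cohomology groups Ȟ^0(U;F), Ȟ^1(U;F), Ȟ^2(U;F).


Ȟ^0 ≅ 0; Ȟ^1 ≅ Z/2; Ȟ^2 ≅ 0

nonempty intersections:
  A12={q1} A13={q2} A23={q8}
C dims 3,3; δ0: rk 3, SNF 1^2·2
Ȟ^0: (3−3)−0=0 ⇒ 0
Ȟ^1: (3−0)−3=0 plus torsion [2] ⇒ Z/2
Ȟ^2: (0−0)−0=0 ⇒ 0


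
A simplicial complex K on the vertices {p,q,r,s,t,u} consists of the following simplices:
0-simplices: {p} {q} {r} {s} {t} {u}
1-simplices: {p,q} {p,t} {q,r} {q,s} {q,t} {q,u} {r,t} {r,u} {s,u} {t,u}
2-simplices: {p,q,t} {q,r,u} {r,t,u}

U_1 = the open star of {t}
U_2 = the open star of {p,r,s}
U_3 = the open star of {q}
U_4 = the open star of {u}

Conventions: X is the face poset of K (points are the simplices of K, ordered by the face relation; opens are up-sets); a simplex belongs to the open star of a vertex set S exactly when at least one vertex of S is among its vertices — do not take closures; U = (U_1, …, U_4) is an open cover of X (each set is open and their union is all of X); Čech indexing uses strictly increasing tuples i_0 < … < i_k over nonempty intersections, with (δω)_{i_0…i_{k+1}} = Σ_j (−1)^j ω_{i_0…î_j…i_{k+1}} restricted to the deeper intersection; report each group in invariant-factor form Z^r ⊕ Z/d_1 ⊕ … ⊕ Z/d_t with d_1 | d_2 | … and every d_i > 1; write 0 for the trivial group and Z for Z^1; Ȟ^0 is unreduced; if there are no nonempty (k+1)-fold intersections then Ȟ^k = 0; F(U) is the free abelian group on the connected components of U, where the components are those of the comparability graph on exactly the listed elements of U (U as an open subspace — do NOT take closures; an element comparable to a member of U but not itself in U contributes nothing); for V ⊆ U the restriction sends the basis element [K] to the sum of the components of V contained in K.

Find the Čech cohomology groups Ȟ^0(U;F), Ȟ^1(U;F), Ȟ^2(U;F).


cover nerve:
  U1={{t},{p,t},{q,t},{r,t},{t,u},{p,q,t},{r,t,u}} U2={{p},{r},{s},{p,q},{p,t},{q,r},{q,s},{r,t},{r,u},{s,u},{p,q,t},{q,r,u},{r,t,u}} U3={{q},{p,q},{q,r},{q,s},{q,t},{q,u},{p,q,t},{q,r,u}} U4={{u},{q,u},{r,u},{s,u},{t,u},{q,r,u},{r,t,u}}
  U12={{p,t},{r,t},{p,q,t},{r,t,u}} U13={{q,t},{p,q,t}} U14={{t,u},{r,t,u}} U23={{p,q},{q,r},{q,s},{p,q,t},{q,r,u}} U24={{r,u},{s,u},{q,r,u},{r,t,u}} U34={{q,u},{q,r,u}}
  U123={{p,q,t}} U124={{r,t,u}} U234={{q,r,u}}
components per intersection:
  U1: {{t},{p,t},{q,t},{r,t},{t,u},{p,q,t},{r,t,u}}
  U2: {{p},{p,q},{p,t},{p,q,t}} {{r},{q,r},{r,t},{r,u},{q,r,u},{r,t,u}} {{s},{q,s},{s,u}}
  U3: {{q},{p,q},{q,r},{q,s},{q,t},{q,u},{p,q,t},{q,r,u}}
  U4: {{u},{q,u},{r,u},{s,u},{t,u},{q,r,u},{r,t,u}}
  U12: {{p,t},{p,q,t}} {{r,t},{r,t,u}}
  U13: {{q,t},{p,q,t}}
  U14: {{t,u},{r,t,u}}
  U23: {{p,q},{p,q,t}} {{q,r},{q,r,u}} {{q,s}}
  U24: {{r,u},{q,r,u},{r,t,u}} {{s,u}}
  U34: {{q,u},{q,r,u}}
  U123: {{p,q,t}}
  U124: {{r,t,u}}
  U234: {{q,r,u}}
C dims 6,10,3; δ0: rk 5, SNF 1^5; δ1: rk 3, SNF 1^3
Ȟ^0: (6−5)−0=1 ⇒ Z
Ȟ^1: (10−3)−5=2 ⇒ Z^2
Ȟ^2: (3−0)−3=0 ⇒ 0

Ȟ^0 = Z; Ȟ^1 = Z^2; Ȟ^2 = 0


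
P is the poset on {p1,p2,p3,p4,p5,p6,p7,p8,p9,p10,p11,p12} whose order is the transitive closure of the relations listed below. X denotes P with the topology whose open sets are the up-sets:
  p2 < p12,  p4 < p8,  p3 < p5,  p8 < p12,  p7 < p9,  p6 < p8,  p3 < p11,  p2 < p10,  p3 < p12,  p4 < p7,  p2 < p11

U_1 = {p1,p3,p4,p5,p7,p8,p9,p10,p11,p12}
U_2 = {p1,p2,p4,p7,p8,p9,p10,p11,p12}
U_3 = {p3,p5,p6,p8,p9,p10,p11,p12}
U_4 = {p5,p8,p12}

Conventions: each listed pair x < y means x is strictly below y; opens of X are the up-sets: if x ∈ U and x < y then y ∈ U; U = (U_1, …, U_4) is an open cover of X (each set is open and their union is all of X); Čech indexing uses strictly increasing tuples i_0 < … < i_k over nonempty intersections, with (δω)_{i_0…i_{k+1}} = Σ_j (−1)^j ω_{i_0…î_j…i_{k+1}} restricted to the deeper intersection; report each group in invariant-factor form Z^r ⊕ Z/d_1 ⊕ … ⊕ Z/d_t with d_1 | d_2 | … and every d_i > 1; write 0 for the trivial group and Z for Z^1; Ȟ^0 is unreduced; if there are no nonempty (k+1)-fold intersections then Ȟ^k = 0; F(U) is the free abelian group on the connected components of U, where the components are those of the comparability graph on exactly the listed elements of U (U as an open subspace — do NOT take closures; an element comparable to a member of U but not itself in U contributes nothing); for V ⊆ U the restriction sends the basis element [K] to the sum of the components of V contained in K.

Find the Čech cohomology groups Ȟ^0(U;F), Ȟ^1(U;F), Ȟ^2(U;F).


cover nerve:
  U12={p1,p4,p7,p8,p9,p10,p11,p12} U13={p3,p5,p8,p9,p10,p11,p12} U14={p5,p8,p12} U23={p8,p9,p10,p11,p12} U24={p8,p12} U34={p5,p8,p12}
  U123={p8,p9,p10,p11,p12} U124={p8,p12} U134={p5,p8,p12} U234={p8,p12}
  U1234={p8,p12}
components per intersection:
  U1: {p1} {p3,p4,p5,p7,p8,p9,p11,p12} {p10}
  U2: {p1} {p2,p4,p7,p8,p9,p10,p11,p12}
  U3: {p3,p5,p6,p8,p11,p12} {p9} {p10}
  U4: {p5} {p8,p12}
  U12: {p1} {p4,p7,p8,p9,p12} {p10} {p11}
  U13: {p3,p5,p8,p11,p12} {p9} {p10}
  U14: {p5} {p8,p12}
  U23: {p8,p12} {p9} {p10} {p11}
  U24: {p8,p12}
  U34: {p5} {p8,p12}
  U123: {p8,p12} {p9} {p10} {p11}
  U124: {p8,p12}
  U134: {p5} {p8,p12}
  U234: {p8,p12}
  U1234: {p8,p12}
C dims 10,16,8,1; δ0: rk 8, SNF 1^8; δ1: rk 7, SNF 1^7; δ2: rk 1, SNF 1^1
Ȟ^0: (10−8)−0=2 ⇒ Z^2
Ȟ^1: (16−7)−8=1 ⇒ Z
Ȟ^2: (8−1)−7=0 ⇒ 0

Ȟ^0 = Z^2, Ȟ^1 = Z and Ȟ^2 = 0


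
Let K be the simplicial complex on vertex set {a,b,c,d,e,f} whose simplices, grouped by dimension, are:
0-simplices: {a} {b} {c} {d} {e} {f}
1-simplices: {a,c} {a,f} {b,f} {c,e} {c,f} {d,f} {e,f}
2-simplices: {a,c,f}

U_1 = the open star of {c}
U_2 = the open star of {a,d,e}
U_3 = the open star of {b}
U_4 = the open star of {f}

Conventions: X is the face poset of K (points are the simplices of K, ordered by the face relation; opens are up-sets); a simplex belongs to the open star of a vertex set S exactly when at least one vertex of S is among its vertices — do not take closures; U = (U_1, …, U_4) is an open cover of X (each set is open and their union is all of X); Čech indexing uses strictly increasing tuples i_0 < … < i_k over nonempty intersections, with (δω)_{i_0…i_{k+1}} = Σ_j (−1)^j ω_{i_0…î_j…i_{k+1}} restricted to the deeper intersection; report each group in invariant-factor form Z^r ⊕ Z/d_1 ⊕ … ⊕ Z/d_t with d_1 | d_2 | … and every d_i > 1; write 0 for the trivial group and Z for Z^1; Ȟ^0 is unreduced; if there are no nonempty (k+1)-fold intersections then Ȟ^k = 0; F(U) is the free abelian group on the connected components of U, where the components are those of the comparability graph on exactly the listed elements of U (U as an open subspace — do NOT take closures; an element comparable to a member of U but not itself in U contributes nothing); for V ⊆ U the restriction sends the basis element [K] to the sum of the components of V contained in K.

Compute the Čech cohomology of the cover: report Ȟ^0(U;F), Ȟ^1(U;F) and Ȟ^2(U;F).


cover nerve:
  U1={{c},{a,c},{c,e},{c,f},{a,c,f}} U2={{a},{d},{e},{a,c},{a,f},{c,e},{d,f},{e,f},{a,c,f}} U3={{b},{b,f}} U4={{f},{a,f},{b,f},{c,f},{d,f},{e,f},{a,c,f}}
  U12={{a,c},{c,e},{a,c,f}} U14={{c,f},{a,c,f}} U24={{a,f},{d,f},{e,f},{a,c,f}} U34={{b,f}}
  U124={{a,c,f}}
components per intersection:
  U1: {{c},{a,c},{c,e},{c,f},{a,c,f}}
  U2: {{a},{a,c},{a,f},{a,c,f}} {{d},{d,f}} {{e},{c,e},{e,f}}
  U3: {{b},{b,f}}
  U4: {{f},{a,f},{b,f},{c,f},{d,f},{e,f},{a,c,f}}
  U12: {{a,c},{a,c,f}} {{c,e}}
  U14: {{c,f},{a,c,f}}
  U24: {{a,f},{a,c,f}} {{d,f}} {{e,f}}
  U34: {{b,f}}
  U124: {{a,c,f}}
C dims 6,7,1; δ0: rk 5, SNF 1^5; δ1: rk 1, SNF 1^1
Ȟ^0: (6−5)−0=1 ⇒ Z
Ȟ^1: (7−1)−5=1 ⇒ Z
Ȟ^2: (1−0)−1=0 ⇒ 0

Ȟ^0 ≅ Z; Ȟ^1 ≅ Z; Ȟ^2 ≅ 0


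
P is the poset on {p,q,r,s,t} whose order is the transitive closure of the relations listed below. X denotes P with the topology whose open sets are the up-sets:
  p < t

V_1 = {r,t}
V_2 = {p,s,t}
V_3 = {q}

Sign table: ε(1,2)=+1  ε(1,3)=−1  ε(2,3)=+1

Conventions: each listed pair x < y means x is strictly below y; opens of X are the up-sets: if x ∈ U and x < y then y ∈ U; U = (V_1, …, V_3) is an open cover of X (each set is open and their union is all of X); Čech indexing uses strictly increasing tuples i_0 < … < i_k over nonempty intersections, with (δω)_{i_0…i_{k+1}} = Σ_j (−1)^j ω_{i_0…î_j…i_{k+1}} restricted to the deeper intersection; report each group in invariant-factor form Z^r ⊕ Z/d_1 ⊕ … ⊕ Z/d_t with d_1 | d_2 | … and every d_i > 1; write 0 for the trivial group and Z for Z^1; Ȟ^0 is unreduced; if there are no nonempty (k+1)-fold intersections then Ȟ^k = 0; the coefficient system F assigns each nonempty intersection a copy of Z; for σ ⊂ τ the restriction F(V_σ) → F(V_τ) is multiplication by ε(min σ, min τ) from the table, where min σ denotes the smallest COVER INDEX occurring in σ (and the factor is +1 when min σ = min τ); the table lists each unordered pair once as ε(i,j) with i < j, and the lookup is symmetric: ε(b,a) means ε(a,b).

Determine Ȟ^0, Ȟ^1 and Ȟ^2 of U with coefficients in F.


Ȟ^0(U;F) ≅ Z^2; Ȟ^1(U;F) ≅ 0; Ȟ^2(U;F) ≅ 0

nonempty overlaps:
  V12={t}
C dims 3,1; δ0: rk 1, SNF 1^1
degree 0: 3−1−0 = 2 → Ȟ^0 ≅ Z^2
degree 1: 1−0−1 = 0 → Ȟ^1 ≅ 0
degree 2: 0−0−0 = 0 → Ȟ^2 ≅ 0
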